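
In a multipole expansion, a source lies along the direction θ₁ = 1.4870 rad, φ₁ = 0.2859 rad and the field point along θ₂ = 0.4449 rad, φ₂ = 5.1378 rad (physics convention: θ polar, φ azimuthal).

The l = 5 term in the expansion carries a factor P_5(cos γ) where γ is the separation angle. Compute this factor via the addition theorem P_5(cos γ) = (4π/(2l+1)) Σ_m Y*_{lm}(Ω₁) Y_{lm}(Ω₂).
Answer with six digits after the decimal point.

Summing Y*_{l m}(θ₁,φ₁)·Y_{l m}(θ₂,φ₂) over m ∈ [−5, 5]; prefactor 4π/(2·5+1) = 1.142397:
  m=-5: 0.06422 + 0.45150j × 0.00582 - 0.00362j = 0.00201 + 0.00240j  (running Σ = 0.00201 + 0.00240j)
  m=-4: 0.05019 + 0.11024j × -0.00593 - 0.04506j = 0.00467 - 0.00292j  (running Σ = 0.00668 - 0.00052j)
  m=-3: -0.20982 - 0.24258j × -0.16712 - 0.05070j = 0.02276 + 0.05118j  (running Σ = 0.02944 + 0.05066j)
  m=-2: -0.11596 - 0.07462j × -0.26984 + 0.30768j = 0.05425 - 0.01554j  (running Σ = 0.08369 + 0.03511j)
  m=-1: 0.27649 + 0.08127j × 0.20105 + 0.44375j = 0.01952 + 0.13903j  (running Σ = 0.10322 + 0.17415j)
  m=0: 0.14206 + 0.00000j × -0.02226 + 0.00000j = -0.00316 + 0.00000j  (running Σ = 0.10005 + 0.17415j)
  m=1: -0.27649 + 0.08127j × -0.20105 + 0.44375j = 0.01952 - 0.13903j  (running Σ = 0.11958 + 0.03511j)
  m=2: -0.11596 + 0.07462j × -0.26984 - 0.30768j = 0.05425 + 0.01554j  (running Σ = 0.17383 + 0.05066j)
  m=3: 0.20982 - 0.24258j × 0.16712 - 0.05070j = 0.02276 - 0.05118j  (running Σ = 0.19659 - 0.00052j)
  m=4: 0.05019 - 0.11024j × -0.00593 + 0.04506j = 0.00467 + 0.00292j  (running Σ = 0.20126 + 0.00240j)
  m=5: -0.06422 + 0.45150j × -0.00582 - 0.00362j = 0.00201 - 0.00240j  (running Σ = 0.20327 + 0.00000j)
Accumulated sum 0.20327 + 0.00000j; after 4π/(2l+1) scaling, 0.23221 + 0.00000j ⇒ P_5 = 0.232213

0.232213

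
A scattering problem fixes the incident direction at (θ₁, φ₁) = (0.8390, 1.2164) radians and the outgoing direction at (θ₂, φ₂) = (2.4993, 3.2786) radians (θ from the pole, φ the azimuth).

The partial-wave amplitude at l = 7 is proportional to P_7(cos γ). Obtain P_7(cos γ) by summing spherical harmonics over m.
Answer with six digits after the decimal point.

Summing Y*_{l m}(θ₁,φ₁)·Y_{l m}(θ₂,φ₂) over m ∈ [−7, 7]; prefactor 4π/(2·7+1) = 0.837758:
  m=-7: (-0.038718, 0.049804) × (-0.007949, 0.011331) = (-0.000257, -0.000835)  (running Σ = (-0.000257, -0.000835))
  m=-6: (0.111815, 0.180112) × (-0.047122, 0.050709) = (-0.014402, -0.002817)  (running Σ = (-0.014659, -0.003652))
  m=-5: (0.393708, -0.080295) × (-0.160769, 0.131352) = (-0.052749, 0.064623)  (running Σ = (-0.067408, 0.060972))
  m=-4: (0.064299, -0.416386) × (-0.344563, 0.210320) = (0.065419, 0.156995)  (running Σ = (-0.001989, 0.217966))
  m=-3: (-0.081213, -0.045172) × (-0.424432, 0.184987) = (0.042826, 0.004149)  (running Σ = (0.040837, 0.222115))
  m=-2: (0.246276, -0.211165) × (-0.140988, 0.039630) = (-0.026354, 0.039532)  (running Σ = (0.014483, 0.261647))
  m=-1: (-0.086071, -0.232612) × (0.335780, -0.046294) = (-0.039670, -0.074122)  (running Σ = (-0.025186, 0.187525))
  m=0: (0.259029, -0.000000) × (0.264904, 0.000000) = (0.068618, 0.000000)  (running Σ = (0.043432, 0.187525))
  m=1: (0.086071, -0.232612) × (-0.335780, -0.046294) = (-0.039670, 0.074122)  (running Σ = (0.003762, 0.261647))
  m=2: (0.246276, 0.211165) × (-0.140988, -0.039630) = (-0.026354, -0.039532)  (running Σ = (-0.022591, 0.222115))
  m=3: (0.081213, -0.045172) × (0.424432, 0.184987) = (0.042826, -0.004149)  (running Σ = (0.020234, 0.217966))
  m=4: (0.064299, 0.416386) × (-0.344563, -0.210320) = (0.065419, -0.156995)  (running Σ = (0.085654, 0.060972))
  m=5: (-0.393708, -0.080295) × (0.160769, 0.131352) = (-0.052749, -0.064623)  (running Σ = (0.032905, -0.003652))
  m=6: (0.111815, -0.180112) × (-0.047122, -0.050709) = (-0.014402, 0.002817)  (running Σ = (0.018502, -0.000835))
  m=7: (0.038718, 0.049804) × (0.007949, 0.011331) = (-0.000257, 0.000835)  (running Σ = (0.018246, -0.000000))
Accumulated sum (0.018246, -0.000000); after 4π/(2l+1) scaling, (0.015286, -0.000000) ⇒ P_7 = 0.015286

0.015286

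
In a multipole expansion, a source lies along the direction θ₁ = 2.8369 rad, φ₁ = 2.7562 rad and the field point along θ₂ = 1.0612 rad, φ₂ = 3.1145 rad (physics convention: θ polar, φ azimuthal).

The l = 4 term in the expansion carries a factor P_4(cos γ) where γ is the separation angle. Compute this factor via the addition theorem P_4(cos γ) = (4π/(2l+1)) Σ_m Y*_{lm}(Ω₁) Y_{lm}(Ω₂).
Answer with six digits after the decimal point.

Summing Y*_{l m}(θ₁,φ₁)·Y_{l m}(θ₂,φ₂) over m ∈ [−4, 4]; prefactor 4π/(2·4+1) = 1.396263:
  m=-4: 0.00010 - 0.00358j × 0.25546 + 0.02779j = 0.00013 - 0.00091j  (running Σ = 0.00013 - 0.00091j)
  m=-3: 0.01299 - 0.02951j × -0.40483 - 0.03298j = -0.00623 + 0.01152j  (running Σ = -0.00610 + 0.01060j)
  m=-2: 0.11598 - 0.11264j × 0.16948 + 0.00919j = 0.02069 - 0.01802j  (running Σ = 0.01459 - 0.00742j)
  m=-1: 0.42279 - 0.17152j × 0.26869 + 0.00728j = 0.11485 - 0.04301j  (running Σ = 0.12944 - 0.05043j)
  m=0: 0.49545 + 0.00000j × -0.22819 + 0.00000j = -0.11306 + 0.00000j  (running Σ = 0.01638 - 0.05043j)
  m=1: -0.42279 - 0.17152j × -0.26869 + 0.00728j = 0.11485 + 0.04301j  (running Σ = 0.13123 - 0.00742j)
  m=2: 0.11598 + 0.11264j × 0.16948 - 0.00919j = 0.02069 + 0.01802j  (running Σ = 0.15192 + 0.01060j)
  m=3: -0.01299 - 0.02951j × 0.40483 - 0.03298j = -0.00623 - 0.01152j  (running Σ = 0.14569 - 0.00091j)
  m=4: 0.00010 + 0.00358j × 0.25546 - 0.02779j = 0.00013 + 0.00091j  (running Σ = 0.14582 - 0.00000j)
Total Σ_m = 0.14582 - 0.00000j. Multiply by 1.396263: 0.20360 - 0.00000j. P_4(cos γ) = 0.203597

0.203597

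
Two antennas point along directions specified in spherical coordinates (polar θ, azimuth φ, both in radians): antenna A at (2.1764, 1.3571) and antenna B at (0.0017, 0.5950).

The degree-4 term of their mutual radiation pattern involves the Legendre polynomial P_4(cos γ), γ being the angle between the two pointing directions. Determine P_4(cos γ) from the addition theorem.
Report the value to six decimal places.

-0.379722

Term-by-term m-sum for l=4 (normalisation 4π/9 = 1.396263):
  m=-4: Y*=+0.132716-0.152541i  Y=-0.000000-0.000000i  product -0.000000+0.000000i
  m=-3: Y*=+0.236820+0.317351i  Y=-0.000000-0.000000i  product +0.000000-0.000000i
  m=-2: Y*=-0.261008+0.118881i  Y=+0.000002-0.000005i  product +0.000000+0.000002i
  m=-1: Y*=+0.034354+0.158305i  Y=+0.002664-0.001803i  product +0.000377+0.000360i
  m=+0: Y*=-0.322249-0.000000i  Y=+0.846272+0.000000i  product -0.272710-0.000000i
  m=+1: Y*=-0.034354+0.158305i  Y=-0.002664-0.001803i  product +0.000377-0.000360i
  m=+2: Y*=-0.261008-0.118881i  Y=+0.000002+0.000005i  product +0.000000-0.000002i
  m=+3: Y*=-0.236820+0.317351i  Y=+0.000000-0.000000i  product +0.000000+0.000000i
  m=+4: Y*=+0.132716+0.152541i  Y=-0.000000+0.000000i  product -0.000000-0.000000i
Accumulated sum -0.271956+0.000000i; after 4π/(2l+1) scaling, -0.379722+0.000000i ⇒ P_4 = -0.379722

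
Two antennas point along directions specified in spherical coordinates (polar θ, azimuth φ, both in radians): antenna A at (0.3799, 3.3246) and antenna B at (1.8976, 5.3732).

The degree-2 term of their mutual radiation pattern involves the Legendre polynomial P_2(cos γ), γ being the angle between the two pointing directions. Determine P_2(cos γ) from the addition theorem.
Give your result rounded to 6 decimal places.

Expand P_2 via completeness: Σ_{m} conj(Y_{2,m}) at Ω₁ times Y_{2,m} at Ω₂ —
  m=-2: Y*=+0.049599+0.019011i  Y=-0.085440+0.335768i  product -0.010621+0.015030i
  m=-1: Y*=-0.261614-0.048419i  Y=-0.144157-0.185433i  product +0.028735+0.055492i
  m=+0: Y*=+0.500672-0.000000i  Y=-0.217886+0.000000i  product -0.109089+0.000000i
  m=+1: Y*=+0.261614-0.048419i  Y=+0.144157-0.185433i  product +0.028735-0.055492i
  m=+2: Y*=+0.049599-0.019011i  Y=-0.085440-0.335768i  product -0.010621-0.015030i
Accumulated sum -0.072862+0.000000i; after 4π/(2l+1) scaling, -0.183121+0.000000i ⇒ P_2 = -0.183121

-0.183121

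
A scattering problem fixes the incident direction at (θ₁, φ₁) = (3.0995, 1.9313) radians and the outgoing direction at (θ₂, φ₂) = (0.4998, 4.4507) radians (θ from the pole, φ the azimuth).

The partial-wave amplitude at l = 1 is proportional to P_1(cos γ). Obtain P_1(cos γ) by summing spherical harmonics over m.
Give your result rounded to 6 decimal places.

-0.893289

Term-by-term m-sum for l=1 (normalisation 4π/3 = 4.188790):
  m=-1: Y*=-0.005128+0.013604i  Y=-0.042837+0.159941i  product -0.001956-0.001403i
  m=+0: Y*=-0.488170-0.000000i  Y=+0.428836+0.000000i  product -0.209345-0.000000i
  m=+1: Y*=+0.005128+0.013604i  Y=+0.042837+0.159941i  product -0.001956+0.001403i
Total Σ_m = -0.213257+0.000000i. Multiply by 4.188790: -0.893289+0.000000i. P_1(cos γ) = -0.893289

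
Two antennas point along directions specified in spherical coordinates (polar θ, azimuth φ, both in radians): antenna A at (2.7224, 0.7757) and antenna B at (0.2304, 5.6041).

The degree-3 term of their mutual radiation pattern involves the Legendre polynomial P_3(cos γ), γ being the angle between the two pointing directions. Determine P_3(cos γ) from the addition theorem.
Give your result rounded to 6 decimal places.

-0.377326

Addition theorem: P_3(cos γ) = (4π/7) Σ_m Y*_{lm}(Ω₁) Y_{lm}(Ω₂), m = −3…3:
  m=-3: Y*=-0.019306+0.020464i  Y=-0.002235+0.004438i  product -0.000048-0.000131i
  m=-2: Y*=-0.002999-0.154622i  Y=+0.010950+0.050721i  product +0.007810-0.001845i
  m=-1: Y*=+0.297856+0.292134i  Y=+0.214745+0.173332i  product +0.013327+0.114362i
  m=+0: Y*=-0.399379-0.000000i  Y=+0.631893+0.000000i  product -0.252365-0.000000i
  m=+1: Y*=-0.297856+0.292134i  Y=-0.214745+0.173332i  product +0.013327-0.114362i
  m=+2: Y*=-0.002999+0.154622i  Y=+0.010950-0.050721i  product +0.007810+0.001845i
  m=+3: Y*=+0.019306+0.020464i  Y=+0.002235+0.004438i  product -0.000048+0.000131i
Total Σ_m = -0.210187-0.000000i. Multiply by 1.795196: -0.377326-0.000000i. P_3(cos γ) = -0.377326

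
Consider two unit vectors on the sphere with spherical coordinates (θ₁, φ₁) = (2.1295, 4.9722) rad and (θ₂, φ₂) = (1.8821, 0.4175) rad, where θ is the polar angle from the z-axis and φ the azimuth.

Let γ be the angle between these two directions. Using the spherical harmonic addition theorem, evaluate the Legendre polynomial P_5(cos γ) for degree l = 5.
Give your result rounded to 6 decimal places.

0.066371

Summing Y*_{l m}(θ₁,φ₁)·Y_{l m}(θ₂,φ₂) over m ∈ [−5, 5]; prefactor 4π/(2·5+1) = 1.142397:
  m=-5: Y*=+0.195992-0.054610i  Y=-0.179234-0.315445i  product -0.052355-0.052037i
  m=-4: Y*=-0.203870-0.346716i  Y=+0.036562+0.367348i  product +0.119911-0.087568i
  m=-3: Y*=-0.226659+0.229379i  Y=-0.014534+0.044108i  product -0.006823-0.013331i
  m=-2: Y*=-0.088039-0.050364i  Y=+0.226862-0.250563i  product -0.032592+0.010634i
  m=-1: Y*=-0.089011+0.334855i  Y=-0.035849+0.015902i  product -0.002134-0.013420i
  m=+0: Y*=-0.018895-0.000000i  Y=-0.321937+0.000000i  product +0.006083+0.000000i
  m=+1: Y*=+0.089011+0.334855i  Y=+0.035849+0.015902i  product -0.002134+0.013420i
  m=+2: Y*=-0.088039+0.050364i  Y=+0.226862+0.250563i  product -0.032592-0.010634i
  m=+3: Y*=+0.226659+0.229379i  Y=+0.014534+0.044108i  product -0.006823+0.013331i
  m=+4: Y*=-0.203870+0.346716i  Y=+0.036562-0.367348i  product +0.119911+0.087568i
  m=+5: Y*=-0.195992-0.054610i  Y=+0.179234-0.315445i  product -0.052355+0.052037i
Σ over m = +0.058098+0.000000i; ×(4π/11) → +0.066371+0.000000i. Real part: 0.066371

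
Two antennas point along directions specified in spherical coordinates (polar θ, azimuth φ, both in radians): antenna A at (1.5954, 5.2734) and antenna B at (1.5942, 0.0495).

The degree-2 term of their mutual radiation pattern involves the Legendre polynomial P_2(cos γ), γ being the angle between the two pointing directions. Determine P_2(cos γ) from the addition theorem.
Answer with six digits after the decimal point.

-0.140160

Summing Y*_{l m}(θ₁,φ₁)·Y_{l m}(θ₂,φ₂) over m ∈ [−2, 2]; prefactor 4π/(2·2+1) = 2.513274:
  m=-2: Y*=-0.167488-0.347815i  Y=+0.384172-0.038158i  product -0.077616-0.127230i
  m=-1: Y*=-0.010109+0.016088i  Y=-0.018052+0.000894i  product +0.000168-0.000299i
  m=+0: Y*=-0.314819-0.000000i  Y=-0.314873+0.000000i  product +0.099128+0.000000i
  m=+1: Y*=+0.010109+0.016088i  Y=+0.018052+0.000894i  product +0.000168+0.000299i
  m=+2: Y*=-0.167488+0.347815i  Y=+0.384172+0.038158i  product -0.077616+0.127230i
Total Σ_m = -0.055768+0.000000i. Multiply by 2.513274: -0.140160+0.000000i. P_2(cos γ) = -0.140160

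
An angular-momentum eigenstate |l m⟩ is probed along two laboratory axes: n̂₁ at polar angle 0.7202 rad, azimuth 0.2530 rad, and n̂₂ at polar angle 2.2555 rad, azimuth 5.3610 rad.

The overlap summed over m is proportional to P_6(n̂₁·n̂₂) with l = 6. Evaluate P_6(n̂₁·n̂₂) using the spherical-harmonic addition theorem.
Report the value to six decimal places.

Expand P_6 via completeness: Σ_{m} conj(Y_{6,m}) at Ω₁ times Y_{6,m} at Ω₂ —
  [-6]  conj(Y_{6,-6})(Ω₁) = +0.002098+0.039705i ; Y_{6,-6}(Ω₂) = +0.076350-0.071137i ; Δ = +0.002985+0.002882i
  [-5]  conj(Y_{6,-5})(Ω₁) = +0.047258+0.149693i ; Y_{6,-5}(Ω₂) = +0.029895+0.293631i ; Δ = -0.042542+0.018351i
  [-4]  conj(Y_{6,-4})(Ω₁) = +0.186652+0.298512i ; Y_{6,-4}(Ω₂) = -0.372948-0.227195i ; Δ = -0.001791-0.153736i
  [-3]  conj(Y_{6,-3})(Ω₁) = +0.327671+0.310812i ; Y_{6,-3}(Ω₂) = +0.249400-0.098181i ; Δ = +0.112237+0.045345i
  [-2]  conj(Y_{6,-2})(Ω₁) = +0.169112+0.093708i ; Y_{6,-2}(Ω₂) = +0.048581-0.173126i ; Δ = +0.024439-0.024725i
  [-1]  conj(Y_{6,-1})(Ω₁) = -0.279892-0.072363i ; Y_{6,-1}(Ω₂) = +0.209693+0.276634i ; Δ = -0.038673-0.092602i
  [+0]  conj(Y_{6,0})(Ω₁) = -0.290360-0.000000i ; Y_{6,0}(Ω₂) = +0.088015+0.000000i ; Δ = -0.025556-0.000000i
  [+1]  conj(Y_{6,1})(Ω₁) = +0.279892-0.072363i ; Y_{6,1}(Ω₂) = -0.209693+0.276634i ; Δ = -0.038673+0.092602i
  [+2]  conj(Y_{6,2})(Ω₁) = +0.169112-0.093708i ; Y_{6,2}(Ω₂) = +0.048581+0.173126i ; Δ = +0.024439+0.024725i
  [+3]  conj(Y_{6,3})(Ω₁) = -0.327671+0.310812i ; Y_{6,3}(Ω₂) = -0.249400-0.098181i ; Δ = +0.112237-0.045345i
  [+4]  conj(Y_{6,4})(Ω₁) = +0.186652-0.298512i ; Y_{6,4}(Ω₂) = -0.372948+0.227195i ; Δ = -0.001791+0.153736i
  [+5]  conj(Y_{6,5})(Ω₁) = -0.047258+0.149693i ; Y_{6,5}(Ω₂) = -0.029895+0.293631i ; Δ = -0.042542-0.018351i
  [+6]  conj(Y_{6,6})(Ω₁) = +0.002098-0.039705i ; Y_{6,6}(Ω₂) = +0.076350+0.071137i ; Δ = +0.002985-0.002882i
Total Σ_m = +0.087754+0.000000i. Multiply by 0.966644: +0.084827+0.000000i. P_6(cos γ) = 0.084827

0.084827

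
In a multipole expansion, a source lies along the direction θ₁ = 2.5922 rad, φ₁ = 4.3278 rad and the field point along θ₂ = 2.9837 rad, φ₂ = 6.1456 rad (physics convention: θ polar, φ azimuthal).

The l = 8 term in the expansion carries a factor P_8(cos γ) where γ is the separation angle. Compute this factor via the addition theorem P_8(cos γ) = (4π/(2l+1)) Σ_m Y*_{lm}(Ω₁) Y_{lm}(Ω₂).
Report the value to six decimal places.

Addition theorem: P_8(cos γ) = (4π/17) Σ_m Y*_{lm}(Ω₁) Y_{lm}(Ω₂), m = −8…8:
  [-8]  conj(Y_{8,-8})(Ω₁) = -0.002843-0.000185i ; Y_{8,-8}(Ω₂) = +0.000000+0.000000i ; Δ = -0.000000-0.000000i
  [-7]  conj(Y_{8,-7})(Ω₁) = -0.008086+0.016763i ; Y_{8,-7}(Ω₂) = -0.000003-0.000004i ; Δ = +0.000000-0.000000i
  [-6]  conj(Y_{8,-6})(Ω₁) = +0.050805+0.056006i ; Y_{8,-6}(Ω₂) = +0.000053+0.000057i ; Δ = -0.000001+0.000006i
  [-5]  conj(Y_{8,-5})(Ω₁) = +0.199882-0.073450i ; Y_{8,-5}(Ω₂) = -0.000693-0.000570i ; Δ = -0.000180-0.000063i
  [-4]  conj(Y_{8,-4})(Ω₁) = +0.013440-0.414143i ; Y_{8,-4}(Ω₂) = +0.006604+0.004052i ; Δ = +0.001767-0.002680i
  [-3]  conj(Y_{8,-3})(Ω₁) = -0.457798-0.202811i ; Y_{8,-3}(Ω₂) = -0.045272-0.019825i ; Δ = +0.016705+0.018257i
  [-2]  conj(Y_{8,-2})(Ω₁) = -0.150093+0.145302i ; Y_{8,-2}(Ω₂) = +0.213516+0.060283i ; Δ = -0.040806+0.021976i
  [-1]  conj(Y_{8,-1})(Ω₁) = -0.121209-0.299472i ; Y_{8,-1}(Ω₂) = -0.612366-0.084788i ; Δ = +0.048833+0.193664i
  [+0]  conj(Y_{8,0})(Ω₁) = -0.330353-0.000000i ; Y_{8,0}(Ω₂) = +0.696420+0.000000i ; Δ = -0.230064-0.000000i
  [+1]  conj(Y_{8,1})(Ω₁) = +0.121209-0.299472i ; Y_{8,1}(Ω₂) = +0.612366-0.084788i ; Δ = +0.048833-0.193664i
  [+2]  conj(Y_{8,2})(Ω₁) = -0.150093-0.145302i ; Y_{8,2}(Ω₂) = +0.213516-0.060283i ; Δ = -0.040806-0.021976i
  [+3]  conj(Y_{8,3})(Ω₁) = +0.457798-0.202811i ; Y_{8,3}(Ω₂) = +0.045272-0.019825i ; Δ = +0.016705-0.018257i
  [+4]  conj(Y_{8,4})(Ω₁) = +0.013440+0.414143i ; Y_{8,4}(Ω₂) = +0.006604-0.004052i ; Δ = +0.001767+0.002680i
  [+5]  conj(Y_{8,5})(Ω₁) = -0.199882-0.073450i ; Y_{8,5}(Ω₂) = +0.000693-0.000570i ; Δ = -0.000180+0.000063i
  [+6]  conj(Y_{8,6})(Ω₁) = +0.050805-0.056006i ; Y_{8,6}(Ω₂) = +0.000053-0.000057i ; Δ = -0.000001-0.000006i
  [+7]  conj(Y_{8,7})(Ω₁) = +0.008086+0.016763i ; Y_{8,7}(Ω₂) = +0.000003-0.000004i ; Δ = +0.000000+0.000000i
  [+8]  conj(Y_{8,8})(Ω₁) = -0.002843+0.000185i ; Y_{8,8}(Ω₂) = +0.000000-0.000000i ; Δ = -0.000000+0.000000i
Accumulated sum -0.177431-0.000000i; after 4π/(2l+1) scaling, -0.131156-0.000000i ⇒ P_8 = -0.131156

-0.131156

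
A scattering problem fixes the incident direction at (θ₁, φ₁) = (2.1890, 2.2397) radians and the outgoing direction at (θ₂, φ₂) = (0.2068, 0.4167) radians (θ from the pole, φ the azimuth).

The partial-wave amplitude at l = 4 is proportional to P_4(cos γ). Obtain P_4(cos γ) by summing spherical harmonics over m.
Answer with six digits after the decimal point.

Term-by-term m-sum for l=4 (normalisation 4π/9 = 1.396263):
  [-4]  conj(Y_{4,-4})(Ω₁) = (-0.174359, 0.087688) ; Y_{4,-4}(Ω₂) = (-0.000075, -0.000783) ; Δ = (0.000082, 0.000130)
  [-3]  conj(Y_{4,-3})(Ω₁) = (-0.355881, -0.165769) ; Y_{4,-3}(Ω₂) = (0.003343, -0.010064) ; Δ = (-0.002858, 0.003027)
  [-2]  conj(Y_{4,-2})(Ω₁) = (-0.069313, -0.292094) ; Y_{4,-2}(Ω₂) = (0.054098, -0.059557) ; Δ = (-0.021146, -0.011673)
  [-1]  conj(Y_{4,-1})(Ω₁) = (-0.089881, 0.113706) ; Y_{4,-1}(Ω₂) = (0.322079, -0.142559) ; Δ = (-0.012739, 0.049436)
  [+0]  conj(Y_{4,0})(Ω₁) = (-0.330899, -0.000000) ; Y_{4,0}(Ω₂) = (0.674468, 0.000000) ; Δ = (-0.223181, -0.000000)
  [+1]  conj(Y_{4,1})(Ω₁) = (0.089881, 0.113706) ; Y_{4,1}(Ω₂) = (-0.322079, -0.142559) ; Δ = (-0.012739, -0.049436)
  [+2]  conj(Y_{4,2})(Ω₁) = (-0.069313, 0.292094) ; Y_{4,2}(Ω₂) = (0.054098, 0.059557) ; Δ = (-0.021146, 0.011673)
  [+3]  conj(Y_{4,3})(Ω₁) = (0.355881, -0.165769) ; Y_{4,3}(Ω₂) = (-0.003343, -0.010064) ; Δ = (-0.002858, -0.003027)
  [+4]  conj(Y_{4,4})(Ω₁) = (-0.174359, -0.087688) ; Y_{4,4}(Ω₂) = (-0.000075, 0.000783) ; Δ = (0.000082, -0.000130)
Total Σ_m = (-0.296503, -0.000000). Multiply by 1.396263: (-0.413997, -0.000000). P_4(cos γ) = -0.413997

-0.413997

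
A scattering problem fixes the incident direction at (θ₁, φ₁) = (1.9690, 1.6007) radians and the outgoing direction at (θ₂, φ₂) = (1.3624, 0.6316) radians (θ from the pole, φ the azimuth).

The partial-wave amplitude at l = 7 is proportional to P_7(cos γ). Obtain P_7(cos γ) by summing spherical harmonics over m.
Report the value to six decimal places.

0.061425

Term-by-term m-sum for l=7 (normalisation 4π/15 = 0.837758):
  term(m=-7) = 0.10641 + 0.05821j   from Y*(Ω₁)=0.05875 - 0.27653j, Y(Ω₂)=-0.12318 + 0.41099j
  term(m=-6) = -0.13478 + 0.06822j   from Y*(Ω₁)=0.43784 + 0.07941j, Y(Ω₂)=-0.27066 + 0.20491j
  term(m=-5) = -0.00451 + 0.03370j   from Y*(Ω₁)=-0.03472 + 0.23049j, Y(Ω₂)=0.14587 - 0.00239j
  term(m=-4) = 0.05416 + 0.04894j   from Y*(Ω₁)=0.21320 + 0.02562j, Y(Ω₂)=0.27760 + 0.19617j
  term(m=-3) = 0.01408 - 0.00336j   from Y*(Ω₁)=-0.02865 + 0.31850j, Y(Ω₂)=-0.01441 - 0.04291j
  term(m=-2) = 0.01025 - 0.02664j   from Y*(Ω₁)=0.08713 + 0.00522j, Y(Ω₂)=0.09900 - 0.31165j
  term(m=-1) = -0.00110 - 0.00160j   from Y*(Ω₁)=-0.00980 + 0.32755j, Y(Ω₂)=-0.00478 + 0.00350j
  term(m=+0) = -0.01571 + 0.00000j   from Y*(Ω₁)=0.04887 + 0.00000j, Y(Ω₂)=-0.32144 + 0.00000j
  term(m=+1) = -0.00110 + 0.00160j   from Y*(Ω₁)=0.00980 + 0.32755j, Y(Ω₂)=0.00478 + 0.00350j
  term(m=+2) = 0.01025 + 0.02664j   from Y*(Ω₁)=0.08713 - 0.00522j, Y(Ω₂)=0.09900 + 0.31165j
  term(m=+3) = 0.01408 + 0.00336j   from Y*(Ω₁)=0.02865 + 0.31850j, Y(Ω₂)=0.01441 - 0.04291j
  term(m=+4) = 0.05416 - 0.04894j   from Y*(Ω₁)=0.21320 - 0.02562j, Y(Ω₂)=0.27760 - 0.19617j
  term(m=+5) = -0.00451 - 0.03370j   from Y*(Ω₁)=0.03472 + 0.23049j, Y(Ω₂)=-0.14587 - 0.00239j
  term(m=+6) = -0.13478 - 0.06822j   from Y*(Ω₁)=0.43784 - 0.07941j, Y(Ω₂)=-0.27066 - 0.20491j
  term(m=+7) = 0.10641 - 0.05821j   from Y*(Ω₁)=-0.05875 - 0.27653j, Y(Ω₂)=0.12318 + 0.41099j
Accumulated sum 0.07332 + 0.00000j; after 4π/(2l+1) scaling, 0.06143 + 0.00000j ⇒ P_7 = 0.061425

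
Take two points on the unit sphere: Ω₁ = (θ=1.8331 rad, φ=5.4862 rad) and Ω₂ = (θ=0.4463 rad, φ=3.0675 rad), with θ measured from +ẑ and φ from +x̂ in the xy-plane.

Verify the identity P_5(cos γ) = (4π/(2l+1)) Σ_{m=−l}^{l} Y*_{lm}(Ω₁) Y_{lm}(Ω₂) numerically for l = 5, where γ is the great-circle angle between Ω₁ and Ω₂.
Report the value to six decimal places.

0.019627

Summing Y*_{l m}(θ₁,φ₁)·Y_{l m}(θ₂,φ₂) over m ∈ [−5, 5]; prefactor 4π/(2·5+1) = 1.142397:
  m=-5: -0.259342+0.291279i × -0.006482-0.002518i = +0.002414-0.001235i  (running Σ = +0.002414-0.001235i)
  m=-4: +0.330771-0.015342i × +0.043950+0.013421i = +0.014743+0.003765i  (running Σ = +0.017158+0.002530i)
  m=-3: +0.089982+0.083934i × -0.171579-0.038779i = -0.012184-0.017891i  (running Σ = +0.004974-0.015361i)
  m=-2: -0.007583-0.327140i × +0.405948+0.060600i = +0.016746-0.133261i  (running Σ = +0.021720-0.148622i)
  m=-1: +0.033203-0.033981i × -0.484228-0.035944i = -0.017299+0.015261i  (running Σ = +0.004421-0.133361i)
  m=0: -0.320789-0.000000i × -0.025993+0.000000i = +0.008338+0.000000i  (running Σ = +0.012759-0.133361i)
  m=1: -0.033203-0.033981i × +0.484228-0.035944i = -0.017299-0.015261i  (running Σ = -0.004540-0.148622i)
  m=2: -0.007583+0.327140i × +0.405948-0.060600i = +0.016746+0.133261i  (running Σ = +0.012207-0.015361i)
  m=3: -0.089982+0.083934i × +0.171579-0.038779i = -0.012184+0.017891i  (running Σ = +0.000022+0.002530i)
  m=4: +0.330771+0.015342i × +0.043950-0.013421i = +0.014743-0.003765i  (running Σ = +0.014766-0.001235i)
  m=5: +0.259342+0.291279i × +0.006482-0.002518i = +0.002414+0.001235i  (running Σ = +0.017180-0.000000i)
Total Σ_m = +0.017180-0.000000i. Multiply by 1.142397: +0.019627-0.000000i. P_5(cos γ) = 0.019627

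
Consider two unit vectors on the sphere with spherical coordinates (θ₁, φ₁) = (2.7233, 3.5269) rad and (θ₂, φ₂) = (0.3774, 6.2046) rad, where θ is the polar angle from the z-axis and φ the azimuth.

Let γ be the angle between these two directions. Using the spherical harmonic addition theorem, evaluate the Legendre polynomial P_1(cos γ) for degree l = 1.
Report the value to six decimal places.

Summing Y*_{l m}(θ₁,φ₁)·Y_{l m}(θ₂,φ₂) over m ∈ [−1, 1]; prefactor 4π/(2·1+1) = 4.188790:
  [-1]  conj(Y_{1,-1})(Ω₁) = -0.130051-0.052746i ; Y_{1,-1}(Ω₂) = +0.126923+0.009995i ; Δ = -0.015979-0.007995i
  [+0]  conj(Y_{1,0})(Ω₁) = -0.446477-0.000000i ; Y_{1,0}(Ω₂) = +0.454218+0.000000i ; Δ = -0.202798-0.000000i
  [+1]  conj(Y_{1,1})(Ω₁) = +0.130051-0.052746i ; Y_{1,1}(Ω₂) = -0.126923+0.009995i ; Δ = -0.015979+0.007995i
Σ over m = -0.234756+0.000000i; ×(4π/3) → -0.983345+0.000000i. Real part: -0.983345

-0.983345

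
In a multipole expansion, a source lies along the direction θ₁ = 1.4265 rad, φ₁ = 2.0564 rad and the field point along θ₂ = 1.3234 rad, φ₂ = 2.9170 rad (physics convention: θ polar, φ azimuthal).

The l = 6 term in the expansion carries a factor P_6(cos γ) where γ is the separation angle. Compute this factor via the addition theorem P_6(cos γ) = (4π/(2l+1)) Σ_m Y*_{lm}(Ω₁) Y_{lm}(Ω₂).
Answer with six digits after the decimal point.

Term-by-term m-sum for l=6 (normalisation 4π/13 = 0.966644):
  m=-6: (0.441993, -0.102544) × (0.088841, 0.391327) = (0.079395, 0.163854)  (running Σ = (0.079395, 0.163854))
  m=-5: (-0.149490, -0.172668) × (-0.152029, -0.316474) = (-0.031918, 0.073560)  (running Σ = (0.047477, 0.237414))
  m=-4: (0.095992, -0.246306) × (-0.066842, -0.083950) = (-0.027094, 0.008405)  (running Σ = (0.020384, 0.245819))
  m=-3: (-0.250051, 0.028626) × (0.265893, 0.212295) = (-0.072564, -0.045473)  (running Σ = (-0.052181, 0.200346))
  m=-2: (-0.115539, -0.169032) × (0.010831, 0.005221) = (-0.000369, -0.002434)  (running Σ = (-0.052549, 0.197912))
  m=-1: (-0.120226, 0.227807) × (-0.316553, -0.072315) = (0.054532, -0.063419)  (running Σ = (0.001982, 0.134493))
  m=0: (-0.188261, -0.000000) × (0.013575, 0.000000) = (-0.002556, -0.000000)  (running Σ = (-0.000573, 0.134493))
  m=1: (0.120226, 0.227807) × (0.316553, -0.072315) = (0.054532, 0.063419)  (running Σ = (0.053958, 0.197912))
  m=2: (-0.115539, 0.169032) × (0.010831, -0.005221) = (-0.000369, 0.002434)  (running Σ = (0.053589, 0.200346))
  m=3: (0.250051, 0.028626) × (-0.265893, 0.212295) = (-0.072564, 0.045473)  (running Σ = (-0.018975, 0.245819))
  m=4: (0.095992, 0.246306) × (-0.066842, 0.083950) = (-0.027094, -0.008405)  (running Σ = (-0.046068, 0.237414))
  m=5: (0.149490, -0.172668) × (0.152029, -0.316474) = (-0.031918, -0.073560)  (running Σ = (-0.077986, 0.163854))
  m=6: (0.441993, 0.102544) × (0.088841, -0.391327) = (0.079395, -0.163854)  (running Σ = (0.001409, 0.000000))
Accumulated sum (0.001409, 0.000000); after 4π/(2l+1) scaling, (0.001362, 0.000000) ⇒ P_6 = 0.001362

0.001362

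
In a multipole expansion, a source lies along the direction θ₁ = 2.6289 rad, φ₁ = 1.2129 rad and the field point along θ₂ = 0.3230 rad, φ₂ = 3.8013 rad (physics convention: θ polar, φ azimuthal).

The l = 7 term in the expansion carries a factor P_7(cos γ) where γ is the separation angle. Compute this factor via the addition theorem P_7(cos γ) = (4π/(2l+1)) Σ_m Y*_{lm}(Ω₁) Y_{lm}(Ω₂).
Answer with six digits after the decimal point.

Addition theorem: P_7(cos γ) = (4π/15) Σ_m Y*_{lm}(Ω₁) Y_{lm}(Ω₂), m = −7…7:
  m=-7: (-0.002030, 0.002748) × (0.000015, -0.000162) = (0.000000, 0.000000)  (running Σ = (0.000000, 0.000000))
  m=-6: (-0.012382, -0.019041) × (-0.001242, 0.001323) = (0.000041, 0.000007)  (running Σ = (0.000041, 0.000008))
  m=-5: (0.090249, -0.020057) × (0.012483, -0.001975) = (0.001087, -0.000429)  (running Σ = (0.001128, -0.000421))
  m=-4: (-0.035305, 0.251971) × (-0.053791, -0.029580) = (0.009352, -0.012510)  (running Σ = (0.010480, -0.012931))
  m=-3: (-0.405653, -0.220088) × (0.083288, 0.192511) = (0.008583, -0.096423)  (running Σ = (0.019063, -0.109354))
  m=-2: (0.344851, -0.299901) × (0.117941, -0.459246) = (-0.097056, -0.193742)  (running Σ = (-0.077993, -0.303096))
  m=-1: (-0.000753, -0.002014) × (-0.449790, 0.348873) = (0.001041, 0.000643)  (running Σ = (-0.076951, -0.302453))
  m=0: (0.449801, -0.000000) × (-0.011098, 0.000000) = (-0.004992, 0.000000)  (running Σ = (-0.081943, -0.302453))
  m=1: (0.000753, -0.002014) × (0.449790, 0.348873) = (0.001041, -0.000643)  (running Σ = (-0.080902, -0.303096))
  m=2: (0.344851, 0.299901) × (0.117941, 0.459246) = (-0.097056, 0.193742)  (running Σ = (-0.177958, -0.109354))
  m=3: (0.405653, -0.220088) × (-0.083288, 0.192511) = (0.008583, 0.096423)  (running Σ = (-0.169375, -0.012931))
  m=4: (-0.035305, -0.251971) × (-0.053791, 0.029580) = (0.009352, 0.012510)  (running Σ = (-0.160022, -0.000421))
  m=5: (-0.090249, -0.020057) × (-0.012483, -0.001975) = (0.001087, 0.000429)  (running Σ = (-0.158935, 0.000008))
  m=6: (-0.012382, 0.019041) × (-0.001242, -0.001323) = (0.000041, -0.000007)  (running Σ = (-0.158895, 0.000000))
  m=7: (0.002030, 0.002748) × (-0.000015, -0.000162) = (0.000000, -0.000000)  (running Σ = (-0.158895, 0.000000))
Σ over m = (-0.158895, 0.000000); ×(4π/15) → (-0.133115, 0.000000). Real part: -0.133115

-0.133115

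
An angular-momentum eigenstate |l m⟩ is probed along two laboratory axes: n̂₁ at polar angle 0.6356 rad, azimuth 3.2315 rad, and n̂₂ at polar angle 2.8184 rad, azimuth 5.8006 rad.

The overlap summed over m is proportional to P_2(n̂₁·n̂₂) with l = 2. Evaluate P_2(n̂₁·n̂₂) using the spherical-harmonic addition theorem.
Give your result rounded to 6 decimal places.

Expand P_2 via completeness: Σ_{m} conj(Y_{2,m}) at Ω₁ times Y_{2,m} at Ω₂ —
  m=-2: (0.133941, 0.024347) × (0.022180, 0.032033) = (0.002191, 0.004831)  (running Σ = (0.002191, 0.004831))
  m=-1: (-0.367577, -0.033137) × (-0.206085, -0.107968) = (0.072174, 0.046516)  (running Σ = (0.074365, 0.051346))
  m=0: (0.297320, -0.000000) × (0.535345, 0.000000) = (0.159169, 0.000000)  (running Σ = (0.233534, 0.051346))
  m=1: (0.367577, -0.033137) × (0.206085, -0.107968) = (0.072174, -0.046516)  (running Σ = (0.305709, 0.004831))
  m=2: (0.133941, -0.024347) × (0.022180, -0.032033) = (0.002191, -0.004831)  (running Σ = (0.307900, -0.000000))
Accumulated sum (0.307900, -0.000000); after 4π/(2l+1) scaling, (0.773837, -0.000000) ⇒ P_2 = 0.773837

0.773837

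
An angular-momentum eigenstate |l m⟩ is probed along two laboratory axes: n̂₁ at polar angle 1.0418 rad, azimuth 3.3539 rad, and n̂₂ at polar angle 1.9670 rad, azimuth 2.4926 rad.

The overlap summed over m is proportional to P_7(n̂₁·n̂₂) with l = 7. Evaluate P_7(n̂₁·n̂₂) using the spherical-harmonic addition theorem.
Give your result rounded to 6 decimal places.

Term-by-term m-sum for l=7 (normalisation 4π/15 = 0.837758):
  [-7]  conj(Y_{7,-7})(Ω₁) = -0.01511 - 0.17809j ; Y_{7,-7}(Ω₂) = 0.04795 + 0.28029j ; Δ = 0.04919 - 0.01277j
  [-6]  conj(Y_{7,-6})(Ω₁) = 0.11439 + 0.37381j ; Y_{7,-6}(Ω₂) = 0.32495 + 0.30416j ; Δ = -0.07653 + 0.15626j
  [-5]  conj(Y_{7,-5})(Ω₁) = -0.19825 - 0.35505j ; Y_{7,-5}(Ω₂) = 0.22830 + 0.02368j ; Δ = -0.03685 - 0.08575j
  [-4]  conj(Y_{7,-4})(Ω₁) = 0.04226 + 0.04803j ; Y_{7,-4}(Ω₂) = -0.18655 + 0.11325j ; Δ = -0.01332 - 0.00417j
  [-3]  conj(Y_{7,-3})(Ω₁) = 0.25945 + 0.19193j ; Y_{7,-3}(Ω₂) = -0.11672 + 0.29550j ; Δ = -0.08700 + 0.05426j
  [-2]  conj(Y_{7,-2})(Ω₁) = -0.20055 - 0.09067j ; Y_{7,-2}(Ω₂) = -0.02477 - 0.08854j ; Δ = -0.00306 + 0.02000j
  [-1]  conj(Y_{7,-1})(Ω₁) = -0.23511 - 0.05068j ; Y_{7,-1}(Ω₂) = -0.26025 - 0.19743j ; Δ = 0.05118 + 0.05961j
  [+0]  conj(Y_{7,0})(Ω₁) = 0.25370 + 0.00000j ; Y_{7,0}(Ω₂) = 0.05377 + 0.00000j ; Δ = 0.01364 + 0.00000j
  [+1]  conj(Y_{7,1})(Ω₁) = 0.23511 - 0.05068j ; Y_{7,1}(Ω₂) = 0.26025 - 0.19743j ; Δ = 0.05118 - 0.05961j
  [+2]  conj(Y_{7,2})(Ω₁) = -0.20055 + 0.09067j ; Y_{7,2}(Ω₂) = -0.02477 + 0.08854j ; Δ = -0.00306 - 0.02000j
  [+3]  conj(Y_{7,3})(Ω₁) = -0.25945 + 0.19193j ; Y_{7,3}(Ω₂) = 0.11672 + 0.29550j ; Δ = -0.08700 - 0.05426j
  [+4]  conj(Y_{7,4})(Ω₁) = 0.04226 - 0.04803j ; Y_{7,4}(Ω₂) = -0.18655 - 0.11325j ; Δ = -0.01332 + 0.00417j
  [+5]  conj(Y_{7,5})(Ω₁) = 0.19825 - 0.35505j ; Y_{7,5}(Ω₂) = -0.22830 + 0.02368j ; Δ = -0.03685 + 0.08575j
  [+6]  conj(Y_{7,6})(Ω₁) = 0.11439 - 0.37381j ; Y_{7,6}(Ω₂) = 0.32495 - 0.30416j ; Δ = -0.07653 - 0.15626j
  [+7]  conj(Y_{7,7})(Ω₁) = 0.01511 - 0.17809j ; Y_{7,7}(Ω₂) = -0.04795 + 0.28029j ; Δ = 0.04919 + 0.01277j
Σ over m = -0.21914 + 0.00000j; ×(4π/15) → -0.18359 + 0.00000j. Real part: -0.183585

-0.183585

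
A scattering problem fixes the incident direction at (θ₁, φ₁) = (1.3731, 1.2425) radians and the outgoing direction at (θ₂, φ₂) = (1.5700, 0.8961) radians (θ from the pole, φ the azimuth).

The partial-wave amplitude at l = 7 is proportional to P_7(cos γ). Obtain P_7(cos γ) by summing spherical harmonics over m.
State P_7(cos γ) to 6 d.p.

-0.255013

Term-by-term m-sum for l=7 (normalisation 4π/15 = 0.837758):
  m=-7: -0.32548 + 0.28968j × 0.50001 + 0.00524j = -0.16426 + 0.14314j  (running Σ = -0.16426 + 0.14314j)
  m=-6: 0.12687 + 0.30092j × 0.00092 + 0.00117j = -0.00024 + 0.00043j  (running Σ = -0.16450 + 0.14356j)
  m=-5: -0.16536 + 0.01171j × 0.08433 - 0.35710j = -0.00976 + 0.06004j  (running Σ = -0.17426 + 0.20360j)
  m=-4: -0.08481 + 0.32189j × 0.00158 - 0.00075j = 0.00011 + 0.00057j  (running Σ = -0.17415 + 0.20418j)
  m=-3: -0.05794 - 0.03845j × -0.29838 - 0.14535j = 0.01170 + 0.01989j  (running Σ = -0.16245 + 0.22407j)
  m=-2: -0.25670 + 0.19783j × -0.00041 - 0.00182j = 0.00047 + 0.00039j  (running Σ = -0.16199 + 0.22446j)
  m=-1: -0.01018 - 0.02989j × -0.19949 + 0.24939j = 0.00948 + 0.00342j  (running Σ = -0.15250 + 0.22788j)
  m=0: -0.31994 + 0.00000j × -0.00190 + 0.00000j = 0.00061 + 0.00000j  (running Σ = -0.15189 + 0.22788j)
  m=1: 0.01018 - 0.02989j × 0.19949 + 0.24939j = 0.00948 - 0.00342j  (running Σ = -0.14241 + 0.22446j)
  m=2: -0.25670 - 0.19783j × -0.00041 + 0.00182j = 0.00047 - 0.00039j  (running Σ = -0.14194 + 0.22407j)
  m=3: 0.05794 - 0.03845j × 0.29838 - 0.14535j = 0.01170 - 0.01989j  (running Σ = -0.13025 + 0.20418j)
  m=4: -0.08481 - 0.32189j × 0.00158 + 0.00075j = 0.00011 - 0.00057j  (running Σ = -0.13014 + 0.20360j)
  m=5: 0.16536 + 0.01171j × -0.08433 - 0.35710j = -0.00976 - 0.06004j  (running Σ = -0.13990 + 0.14356j)
  m=6: 0.12687 - 0.30092j × 0.00092 - 0.00117j = -0.00024 - 0.00043j  (running Σ = -0.14014 + 0.14314j)
  m=7: 0.32548 + 0.28968j × -0.50001 + 0.00524j = -0.16426 - 0.14314j  (running Σ = -0.30440 + 0.00000j)
Total Σ_m = -0.30440 + 0.00000j. Multiply by 0.837758: -0.25501 + 0.00000j. P_7(cos γ) = -0.255013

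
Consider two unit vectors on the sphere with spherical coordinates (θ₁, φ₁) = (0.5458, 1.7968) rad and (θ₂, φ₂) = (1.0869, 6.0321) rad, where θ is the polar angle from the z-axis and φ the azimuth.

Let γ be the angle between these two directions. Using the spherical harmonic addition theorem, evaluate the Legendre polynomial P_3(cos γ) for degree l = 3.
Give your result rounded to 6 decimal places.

Expand P_3 via completeness: Σ_{m} conj(Y_{3,m}) at Ω₁ times Y_{3,m} at Ω₂ —
  m=-3: Y*=+0.036607-0.045453i  Y=+0.211097+0.197945i  product +0.016725-0.002349i
  m=-2: Y*=-0.211742-0.102808i  Y=+0.326556+0.179320i  product -0.050710-0.071542i
  m=-1: Y*=-0.099722+0.433703i  Y=+0.022779+0.005843i  product -0.004806+0.009297i
  m=+0: Y*=+0.208173-0.000000i  Y=-0.332955+0.000000i  product -0.069312+0.000000i
  m=+1: Y*=+0.099722+0.433703i  Y=-0.022779+0.005843i  product -0.004806-0.009297i
  m=+2: Y*=-0.211742+0.102808i  Y=+0.326556-0.179320i  product -0.050710+0.071542i
  m=+3: Y*=-0.036607-0.045453i  Y=-0.211097+0.197945i  product +0.016725+0.002349i
Total Σ_m = -0.146894-0.000000i. Multiply by 1.795196: -0.263703-0.000000i. P_3(cos γ) = -0.263703

-0.263703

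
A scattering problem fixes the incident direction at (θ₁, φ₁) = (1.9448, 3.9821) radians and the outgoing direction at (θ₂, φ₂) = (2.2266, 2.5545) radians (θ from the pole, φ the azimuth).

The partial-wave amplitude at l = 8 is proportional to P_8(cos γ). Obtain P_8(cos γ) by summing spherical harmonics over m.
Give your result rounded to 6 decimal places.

-0.269129

Term-by-term m-sum for l=8 (normalisation 4π/17 = 0.739198):
  m=-8: Y*=0.26281 + 0.12401j  Y=-0.00126 - 0.08024j  product 0.00962 - 0.02124j
  m=-7: Y*=0.42026 - 0.17750j  Y=-0.14000 - 0.20344j  product -0.09495 - 0.06065j
  m=-6: Y*=0.07969 - 0.23214j  Y=-0.39646 - 0.15879j  product -0.06846 + 0.07938j
  m=-5: Y*=0.10112 + 0.18085j  Y=-0.39126 + 0.08181j  product -0.05436 - 0.06248j
  m=-4: Y*=0.32529 + 0.07289j  Y=-0.02993 + 0.03040j  product -0.01195 + 0.00771j
  m=-3: Y*=-0.04701 + 0.03357j  Y=0.06404 - 0.33210j  product 0.00814 + 0.01776j
  m=-2: Y*=-0.03680 + 0.33255j  Y=-0.08996 - 0.21479j  product 0.07474 - 0.02201j
  m=-1: Y*=0.00446 + 0.00498j  Y=0.20210 + 0.13447j  product 0.00023 + 0.00161j
  m=+0: Y*=-0.32929 + 0.00000j  Y=0.27363 + 0.00000j  product -0.09010 + 0.00000j
  m=+1: Y*=-0.00446 + 0.00498j  Y=-0.20210 + 0.13447j  product 0.00023 - 0.00161j
  m=+2: Y*=-0.03680 - 0.33255j  Y=-0.08996 + 0.21479j  product 0.07474 + 0.02201j
  m=+3: Y*=0.04701 + 0.03357j  Y=-0.06404 - 0.33210j  product 0.00814 - 0.01776j
  m=+4: Y*=0.32529 - 0.07289j  Y=-0.02993 - 0.03040j  product -0.01195 - 0.00771j
  m=+5: Y*=-0.10112 + 0.18085j  Y=0.39126 + 0.08181j  product -0.05436 + 0.06248j
  m=+6: Y*=0.07969 + 0.23214j  Y=-0.39646 + 0.15879j  product -0.06846 - 0.07938j
  m=+7: Y*=-0.42026 - 0.17750j  Y=0.14000 - 0.20344j  product -0.09495 + 0.06065j
  m=+8: Y*=0.26281 - 0.12401j  Y=-0.00126 + 0.08024j  product 0.00962 + 0.02124j
Total Σ_m = -0.36408 - 0.00000j. Multiply by 0.739198: -0.26913 - 0.00000j. P_8(cos γ) = -0.269129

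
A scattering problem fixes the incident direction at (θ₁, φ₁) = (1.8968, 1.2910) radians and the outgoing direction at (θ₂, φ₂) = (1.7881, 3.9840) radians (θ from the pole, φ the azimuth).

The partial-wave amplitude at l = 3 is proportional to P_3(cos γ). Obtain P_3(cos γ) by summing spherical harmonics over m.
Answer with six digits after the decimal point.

0.029765

Summing Y*_{l m}(θ₁,φ₁)·Y_{l m}(θ₂,φ₂) over m ∈ [−3, 3]; prefactor 4π/(2·3+1) = 1.795196:
  m=-3: -0.26399 - 0.23692j × 0.31744 + 0.22393j = -0.03075 - 0.13432j  (running Σ = -0.03075 - 0.13432j)
  m=-2: 0.24893 - 0.15592j × 0.02390 + 0.20873j = 0.03850 + 0.04823j  (running Σ = 0.00775 - 0.08609j)
  m=-1: -0.04119 - 0.14335j × 0.16125 - 0.18077j = -0.03255 - 0.01567j  (running Σ = -0.02480 - 0.10176j)
  m=0: 0.29725 + 0.00000j × 0.22267 + 0.00000j = 0.06619 + 0.00000j  (running Σ = 0.04138 - 0.10176j)
  m=1: 0.04119 - 0.14335j × -0.16125 - 0.18077j = -0.03255 + 0.01567j  (running Σ = 0.00883 - 0.08609j)
  m=2: 0.24893 + 0.15592j × 0.02390 - 0.20873j = 0.03850 - 0.04823j  (running Σ = 0.04733 - 0.13432j)
  m=3: 0.26399 - 0.23692j × -0.31744 + 0.22393j = -0.03075 + 0.13432j  (running Σ = 0.01658 + 0.00000j)
Accumulated sum 0.01658 + 0.00000j; after 4π/(2l+1) scaling, 0.02977 + 0.00000j ⇒ P_3 = 0.029765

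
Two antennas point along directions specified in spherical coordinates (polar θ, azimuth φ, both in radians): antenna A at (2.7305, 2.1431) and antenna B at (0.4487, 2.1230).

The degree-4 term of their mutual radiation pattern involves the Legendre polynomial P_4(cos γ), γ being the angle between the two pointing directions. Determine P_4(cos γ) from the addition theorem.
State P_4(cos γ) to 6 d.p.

Summing Y*_{l m}(θ₁,φ₁)·Y_{l m}(θ₂,φ₂) over m ∈ [−4, 4]; prefactor 4π/(2·4+1) = 1.396263:
  term(m=-4) = (0.000176, 0.000014)   from Y*(Ω₁)=(-0.007428, 0.008496), Y(Ω₂)=(-0.009333, -0.012588)
  term(m=-3) = (-0.006728, -0.000406)   from Y*(Ω₁)=(-0.072439, -0.010660), Y(Ω₂)=(0.091722, -0.007890)
  term(m=-2) = (0.076817, 0.003090)   from Y*(Ω₁)=(-0.107818, -0.237475), Y(Ω₂)=(-0.132551, 0.263296)
  term(m=-1) = (-0.247724, -0.004980)   from Y*(Ω₁)=(0.270504, -0.419892), Y(Ω₂)=(-0.260217, -0.422334)
  term(m=+0) = (0.047998, 0.000000)   from Y*(Ω₁)=(0.264988, -0.000000), Y(Ω₂)=(0.181133, 0.000000)
  term(m=+1) = (-0.247724, 0.004980)   from Y*(Ω₁)=(-0.270504, -0.419892), Y(Ω₂)=(0.260217, -0.422334)
  term(m=+2) = (0.076817, -0.003090)   from Y*(Ω₁)=(-0.107818, 0.237475), Y(Ω₂)=(-0.132551, -0.263296)
  term(m=+3) = (-0.006728, 0.000406)   from Y*(Ω₁)=(0.072439, -0.010660), Y(Ω₂)=(-0.091722, -0.007890)
  term(m=+4) = (0.000176, -0.000014)   from Y*(Ω₁)=(-0.007428, -0.008496), Y(Ω₂)=(-0.009333, 0.012588)
Total Σ_m = (-0.306920, 0.000000). Multiply by 1.396263: (-0.428541, 0.000000). P_4(cos γ) = -0.428541

-0.428541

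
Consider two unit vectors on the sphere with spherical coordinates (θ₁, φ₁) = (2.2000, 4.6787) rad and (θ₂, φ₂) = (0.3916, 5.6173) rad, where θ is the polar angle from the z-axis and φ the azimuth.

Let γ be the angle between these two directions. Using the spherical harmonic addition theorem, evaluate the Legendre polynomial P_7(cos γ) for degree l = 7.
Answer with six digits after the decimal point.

0.106233

Summing Y*_{l m}(θ₁,φ₁)·Y_{l m}(θ₂,φ₂) over m ∈ [−7, 7]; prefactor 4π/(2·7+1) = 0.837758:
  [-7]  conj(Y_{7,-7})(Ω₁) = 0.02638 + 0.10979j ; Y_{7,-7}(Ω₂) = -0.00003 - 0.00059j ; Δ = 0.00006 - 0.00002j
  [-6]  conj(Y_{7,-6})(Ω₁) = 0.30127 - 0.06174j ; Y_{7,-6}(Ω₂) = -0.00351 - 0.00403j ; Δ = -0.00131 - 0.00100j
  [-5]  conj(Y_{7,-5})(Ω₁) = -0.07443 - 0.43766j ; Y_{7,-5}(Ω₂) = -0.02950 - 0.00561j ; Δ = -0.00026 + 0.01333j
  [-4]  conj(Y_{7,-4})(Ω₁) = -0.27472 + 0.03725j ; Y_{7,-4}(Ω₂) = -0.10360 + 0.05368j ; Δ = 0.02646 - 0.01860j
  [-3]  conj(Y_{7,-3})(Ω₁) = -0.01596 - 0.15738j ; Y_{7,-3}(Ω₂) = -0.12984 + 0.28548j ; Δ = 0.04700 + 0.01588j
  [-2]  conj(Y_{7,-2})(Ω₁) = -0.35696 + 0.02409j ; Y_{7,-2}(Ω₂) = 0.12667 + 0.51979j ; Δ = -0.05773 - 0.18249j
  [-1]  conj(Y_{7,-1})(Ω₁) = -0.00035 - 0.01046j ; Y_{7,-1}(Ω₂) = 0.31728 + 0.24925j ; Δ = 0.00250 - 0.00341j
  [+0]  conj(Y_{7,0})(Ω₁) = -0.35336 + 0.00000j ; Y_{7,0}(Ω₂) = -0.26422 + 0.00000j ; Δ = 0.09336 + 0.00000j
  [+1]  conj(Y_{7,1})(Ω₁) = 0.00035 - 0.01046j ; Y_{7,1}(Ω₂) = -0.31728 + 0.24925j ; Δ = 0.00250 + 0.00341j
  [+2]  conj(Y_{7,2})(Ω₁) = -0.35696 - 0.02409j ; Y_{7,2}(Ω₂) = 0.12667 - 0.51979j ; Δ = -0.05773 + 0.18249j
  [+3]  conj(Y_{7,3})(Ω₁) = 0.01596 - 0.15738j ; Y_{7,3}(Ω₂) = 0.12984 + 0.28548j ; Δ = 0.04700 - 0.01588j
  [+4]  conj(Y_{7,4})(Ω₁) = -0.27472 - 0.03725j ; Y_{7,4}(Ω₂) = -0.10360 - 0.05368j ; Δ = 0.02646 + 0.01860j
  [+5]  conj(Y_{7,5})(Ω₁) = 0.07443 - 0.43766j ; Y_{7,5}(Ω₂) = 0.02950 - 0.00561j ; Δ = -0.00026 - 0.01333j
  [+6]  conj(Y_{7,6})(Ω₁) = 0.30127 + 0.06174j ; Y_{7,6}(Ω₂) = -0.00351 + 0.00403j ; Δ = -0.00131 + 0.00100j
  [+7]  conj(Y_{7,7})(Ω₁) = -0.02638 + 0.10979j ; Y_{7,7}(Ω₂) = 0.00003 - 0.00059j ; Δ = 0.00006 + 0.00002j
Σ over m = 0.12681 - 0.00000j; ×(4π/15) → 0.10623 - 0.00000j. Real part: 0.106233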